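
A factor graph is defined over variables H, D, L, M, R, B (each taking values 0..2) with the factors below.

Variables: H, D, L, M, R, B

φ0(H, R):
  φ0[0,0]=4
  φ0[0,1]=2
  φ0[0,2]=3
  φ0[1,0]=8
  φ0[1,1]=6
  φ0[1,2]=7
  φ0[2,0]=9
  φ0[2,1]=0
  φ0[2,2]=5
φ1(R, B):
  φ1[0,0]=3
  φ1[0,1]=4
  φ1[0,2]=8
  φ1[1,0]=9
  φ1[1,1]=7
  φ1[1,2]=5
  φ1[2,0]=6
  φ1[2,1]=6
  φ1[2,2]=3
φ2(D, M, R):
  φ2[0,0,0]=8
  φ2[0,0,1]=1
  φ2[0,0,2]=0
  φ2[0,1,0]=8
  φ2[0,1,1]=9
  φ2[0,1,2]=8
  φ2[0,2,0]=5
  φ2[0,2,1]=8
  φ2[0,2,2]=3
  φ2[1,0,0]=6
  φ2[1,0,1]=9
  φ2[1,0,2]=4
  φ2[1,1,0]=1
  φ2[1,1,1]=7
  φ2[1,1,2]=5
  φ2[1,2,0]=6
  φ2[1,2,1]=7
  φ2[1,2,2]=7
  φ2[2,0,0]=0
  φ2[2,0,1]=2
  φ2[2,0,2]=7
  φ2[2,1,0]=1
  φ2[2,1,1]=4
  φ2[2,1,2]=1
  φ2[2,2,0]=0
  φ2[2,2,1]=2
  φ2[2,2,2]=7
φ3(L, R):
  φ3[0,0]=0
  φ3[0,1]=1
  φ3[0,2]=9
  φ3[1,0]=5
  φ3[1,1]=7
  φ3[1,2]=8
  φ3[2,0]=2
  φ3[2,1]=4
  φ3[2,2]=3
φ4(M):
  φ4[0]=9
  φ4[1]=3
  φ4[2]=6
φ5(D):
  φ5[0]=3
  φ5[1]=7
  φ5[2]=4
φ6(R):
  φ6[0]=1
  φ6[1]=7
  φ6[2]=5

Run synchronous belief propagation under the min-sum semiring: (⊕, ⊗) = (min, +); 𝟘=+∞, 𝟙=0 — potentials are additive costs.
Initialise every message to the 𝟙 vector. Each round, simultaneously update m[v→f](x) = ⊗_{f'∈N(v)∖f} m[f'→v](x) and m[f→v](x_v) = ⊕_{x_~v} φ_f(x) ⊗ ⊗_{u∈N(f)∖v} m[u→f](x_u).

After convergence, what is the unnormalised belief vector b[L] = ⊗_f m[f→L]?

init: all messages = 𝟙 over 3 values
r1 m[φ0→H] = [2, 6, 0]
r1 m[φ0→R] = [4, 0, 3]
r1 m[φ1→R] = [3, 5, 3]
r1 m[φ1→B] = [3, 4, 3]
r1 m[φ2→D] = [0, 1, 0]
r1 m[φ2→M] = [0, 1, 0]
r1 m[φ2→R] = [0, 1, 0]
r1 m[φ3→L] = [0, 5, 2]
r1 m[φ3→R] = [0, 1, 3]
r1 m[φ4→M] = [9, 3, 6]
r1 m[φ5→D] = [3, 7, 4]
r1 m[φ6→R] = [1, 7, 5]
r1 m[H→φ0] = [0, 0, 0]
r1 m[D→φ2] = [0, 0, 0]
r1 m[D→φ5] = [0, 0, 0]
r1 m[L→φ3] = [0, 0, 0]
r1 m[M→φ2] = [0, 0, 0]
r1 m[M→φ4] = [0, 0, 0]
r1 m[R→φ0] = [0, 0, 0]
r1 m[R→φ1] = [0, 0, 0]
r1 m[R→φ2] = [0, 0, 0]
r1 m[R→φ3] = [0, 0, 0]
r1 m[R→φ6] = [0, 0, 0]
r1 m[B→φ1] = [0, 0, 0]
r2 m[φ0→H] = [2, 6, 0]
r2 m[φ0→R] = [4, 0, 3]
r2 m[φ1→R] = [3, 5, 3]
r2 m[φ1→B] = [3, 4, 3]
r2 m[φ2→D] = [0, 1, 0]
r2 m[φ2→M] = [0, 1, 0]
r2 m[φ2→R] = [0, 1, 0]
r2 m[φ3→L] = [0, 5, 2]
r2 m[φ3→R] = [0, 1, 3]
r2 m[φ4→M] = [9, 3, 6]
r2 m[φ5→D] = [3, 7, 4]
r2 m[φ6→R] = [1, 7, 5]
r2 m[H→φ0] = [0, 0, 0]
r2 m[D→φ2] = [3, 7, 4]
r2 m[D→φ5] = [0, 1, 0]
r2 m[L→φ3] = [0, 0, 0]
r2 m[M→φ2] = [9, 3, 6]
r2 m[M→φ4] = [0, 1, 0]
r2 m[R→φ0] = [4, 14, 11]
r2 m[R→φ1] = [5, 9, 11]
r2 m[R→φ2] = [8, 13, 14]
r2 m[R→φ3] = [8, 13, 11]
r2 m[R→φ6] = [7, 7, 9]
r2 m[B→φ1] = [0, 0, 0]
r3 m[φ0→H] = [8, 12, 13]
r3 m[φ0→R] = [4, 0, 3]
r3 m[φ1→R] = [3, 5, 3]
r3 m[φ1→B] = [8, 9, 13]
r3 m[φ2→D] = [19, 12, 12]
r3 m[φ2→M] = [12, 13, 12]
r3 m[φ2→R] = [8, 11, 8]
r3 m[φ3→L] = [8, 13, 10]
r3 m[φ3→R] = [0, 1, 3]
r3 m[φ4→M] = [9, 3, 6]
r3 m[φ5→D] = [3, 7, 4]
r3 m[φ6→R] = [1, 7, 5]
r3 m[H→φ0] = [0, 0, 0]
r3 m[D→φ2] = [3, 7, 4]
r3 m[D→φ5] = [0, 1, 0]
r3 m[L→φ3] = [0, 0, 0]
r3 m[M→φ2] = [9, 3, 6]
r3 m[M→φ4] = [0, 1, 0]
r3 m[R→φ0] = [4, 14, 11]
r3 m[R→φ1] = [5, 9, 11]
r3 m[R→φ2] = [8, 13, 14]
r3 m[R→φ3] = [8, 13, 11]
r3 m[R→φ6] = [7, 7, 9]
r3 m[B→φ1] = [0, 0, 0]
r4 m[φ0→H] = [8, 12, 13]
r4 m[φ0→R] = [4, 0, 3]
r4 m[φ1→R] = [3, 5, 3]
r4 m[φ1→B] = [8, 9, 13]
r4 m[φ2→D] = [19, 12, 12]
r4 m[φ2→M] = [12, 13, 12]
r4 m[φ2→R] = [8, 11, 8]
r4 m[φ3→L] = [8, 13, 10]
r4 m[φ3→R] = [0, 1, 3]
r4 m[φ4→M] = [9, 3, 6]
r4 m[φ5→D] = [3, 7, 4]
r4 m[φ6→R] = [1, 7, 5]
r4 m[H→φ0] = [0, 0, 0]
r4 m[D→φ2] = [3, 7, 4]
r4 m[D→φ5] = [19, 12, 12]
r4 m[L→φ3] = [0, 0, 0]
r4 m[M→φ2] = [9, 3, 6]
r4 m[M→φ4] = [12, 13, 12]
r4 m[R→φ0] = [12, 24, 19]
r4 m[R→φ1] = [13, 19, 19]
r4 m[R→φ2] = [8, 13, 14]
r4 m[R→φ3] = [16, 23, 19]
r4 m[R→φ6] = [15, 17, 17]
r4 m[B→φ1] = [0, 0, 0]
r5 m[φ0→H] = [16, 20, 21]
r5 m[φ0→R] = [4, 0, 3]
r5 m[φ1→R] = [3, 5, 3]
r5 m[φ1→B] = [16, 17, 21]
r5 m[φ2→D] = [19, 12, 12]
r5 m[φ2→M] = [12, 13, 12]
r5 m[φ2→R] = [8, 11, 8]
r5 m[φ3→L] = [16, 21, 18]
r5 m[φ3→R] = [0, 1, 3]
r5 m[φ4→M] = [9, 3, 6]
r5 m[φ5→D] = [3, 7, 4]
r5 m[φ6→R] = [1, 7, 5]
r5 m[H→φ0] = [0, 0, 0]
r5 m[D→φ2] = [3, 7, 4]
r5 m[D→φ5] = [19, 12, 12]
r5 m[L→φ3] = [0, 0, 0]
r5 m[M→φ2] = [9, 3, 6]
r5 m[M→φ4] = [12, 13, 12]
r5 m[R→φ0] = [12, 24, 19]
r5 m[R→φ1] = [13, 19, 19]
r5 m[R→φ2] = [8, 13, 14]
r5 m[R→φ3] = [16, 23, 19]
r5 m[R→φ6] = [15, 17, 17]
r5 m[B→φ1] = [0, 0, 0]
r6 m[φ0→H] = [16, 20, 21]
r6 m[φ0→R] = [4, 0, 3]
r6 m[φ1→R] = [3, 5, 3]
r6 m[φ1→B] = [16, 17, 21]
r6 m[φ2→D] = [19, 12, 12]
r6 m[φ2→M] = [12, 13, 12]
r6 m[φ2→R] = [8, 11, 8]
r6 m[φ3→L] = [16, 21, 18]
r6 m[φ3→R] = [0, 1, 3]
r6 m[φ4→M] = [9, 3, 6]
r6 m[φ5→D] = [3, 7, 4]
r6 m[φ6→R] = [1, 7, 5]
r6 m[H→φ0] = [0, 0, 0]
r6 m[D→φ2] = [3, 7, 4]
r6 m[D→φ5] = [19, 12, 12]
r6 m[L→φ3] = [0, 0, 0]
r6 m[M→φ2] = [9, 3, 6]
r6 m[M→φ4] = [12, 13, 12]
r6 m[R→φ0] = [12, 24, 19]
r6 m[R→φ1] = [13, 19, 19]
r6 m[R→φ2] = [8, 13, 14]
r6 m[R→φ3] = [16, 23, 19]
r6 m[R→φ6] = [15, 17, 17]
r6 m[B→φ1] = [0, 0, 0]
fixed point reached at round 6
b[L] = ⊗ incoming = [16, 21, 18]

b[L] = [16, 21, 18]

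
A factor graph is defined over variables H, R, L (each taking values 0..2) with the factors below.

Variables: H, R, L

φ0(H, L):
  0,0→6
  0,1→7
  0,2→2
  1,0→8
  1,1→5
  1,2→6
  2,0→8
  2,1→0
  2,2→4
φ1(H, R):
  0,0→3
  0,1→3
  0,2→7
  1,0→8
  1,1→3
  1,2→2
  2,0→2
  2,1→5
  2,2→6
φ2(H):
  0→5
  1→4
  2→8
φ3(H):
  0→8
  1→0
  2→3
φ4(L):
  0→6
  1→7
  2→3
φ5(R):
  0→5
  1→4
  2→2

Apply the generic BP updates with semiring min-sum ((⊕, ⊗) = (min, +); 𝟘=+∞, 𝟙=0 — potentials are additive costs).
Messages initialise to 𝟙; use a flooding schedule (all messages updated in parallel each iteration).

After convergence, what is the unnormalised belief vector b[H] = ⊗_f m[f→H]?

b[H] = [25, 17, 25]

init: all messages = 𝟙 over 3 values
r1 m[φ0→H] = [2, 5, 0]
r1 m[φ0→L] = [6, 0, 2]
r1 m[φ1→H] = [3, 2, 2]
r1 m[φ1→R] = [2, 3, 2]
r1 m[φ2→H] = [5, 4, 8]
r1 m[φ3→H] = [8, 0, 3]
r1 m[φ4→L] = [6, 7, 3]
r1 m[φ5→R] = [5, 4, 2]
r1 m[H→φ0] = [0, 0, 0]
r1 m[H→φ1] = [0, 0, 0]
r1 m[H→φ2] = [0, 0, 0]
r1 m[H→φ3] = [0, 0, 0]
r1 m[R→φ1] = [0, 0, 0]
r1 m[R→φ5] = [0, 0, 0]
r1 m[L→φ0] = [0, 0, 0]
r1 m[L→φ4] = [0, 0, 0]
r2 m[φ0→H] = [2, 5, 0]
r2 m[φ0→L] = [6, 0, 2]
r2 m[φ1→H] = [3, 2, 2]
r2 m[φ1→R] = [2, 3, 2]
r2 m[φ2→H] = [5, 4, 8]
r2 m[φ3→H] = [8, 0, 3]
r2 m[φ4→L] = [6, 7, 3]
r2 m[φ5→R] = [5, 4, 2]
r2 m[H→φ0] = [16, 6, 13]
r2 m[H→φ1] = [15, 9, 11]
r2 m[H→φ2] = [13, 7, 5]
r2 m[H→φ3] = [10, 11, 10]
r2 m[R→φ1] = [5, 4, 2]
r2 m[R→φ5] = [2, 3, 2]
r2 m[L→φ0] = [6, 7, 3]
r2 m[L→φ4] = [6, 0, 2]
r3 m[φ0→H] = [5, 9, 7]
r3 m[φ0→L] = [14, 11, 12]
r3 m[φ1→H] = [7, 4, 7]
r3 m[φ1→R] = [13, 12, 11]
r3 m[φ2→H] = [5, 4, 8]
r3 m[φ3→H] = [8, 0, 3]
r3 m[φ4→L] = [6, 7, 3]
r3 m[φ5→R] = [5, 4, 2]
r3 m[H→φ0] = [16, 6, 13]
r3 m[H→φ1] = [15, 9, 11]
r3 m[H→φ2] = [13, 7, 5]
r3 m[H→φ3] = [10, 11, 10]
r3 m[R→φ1] = [5, 4, 2]
r3 m[R→φ5] = [2, 3, 2]
r3 m[L→φ0] = [6, 7, 3]
r3 m[L→φ4] = [6, 0, 2]
r4 m[φ0→H] = [5, 9, 7]
r4 m[φ0→L] = [14, 11, 12]
r4 m[φ1→H] = [7, 4, 7]
r4 m[φ1→R] = [13, 12, 11]
r4 m[φ2→H] = [5, 4, 8]
r4 m[φ3→H] = [8, 0, 3]
r4 m[φ4→L] = [6, 7, 3]
r4 m[φ5→R] = [5, 4, 2]
r4 m[H→φ0] = [20, 8, 18]
r4 m[H→φ1] = [18, 13, 18]
r4 m[H→φ2] = [20, 13, 17]
r4 m[H→φ3] = [17, 17, 22]
r4 m[R→φ1] = [5, 4, 2]
r4 m[R→φ5] = [13, 12, 11]
r4 m[L→φ0] = [6, 7, 3]
r4 m[L→φ4] = [14, 11, 12]
r5 m[φ0→H] = [5, 9, 7]
r5 m[φ0→L] = [16, 13, 14]
r5 m[φ1→H] = [7, 4, 7]
r5 m[φ1→R] = [20, 16, 15]
r5 m[φ2→H] = [5, 4, 8]
r5 m[φ3→H] = [8, 0, 3]
r5 m[φ4→L] = [6, 7, 3]
r5 m[φ5→R] = [5, 4, 2]
r5 m[H→φ0] = [20, 8, 18]
r5 m[H→φ1] = [18, 13, 18]
r5 m[H→φ2] = [20, 13, 17]
r5 m[H→φ3] = [17, 17, 22]
r5 m[R→φ1] = [5, 4, 2]
r5 m[R→φ5] = [13, 12, 11]
r5 m[L→φ0] = [6, 7, 3]
r5 m[L→φ4] = [14, 11, 12]
r6 m[φ0→H] = [5, 9, 7]
r6 m[φ0→L] = [16, 13, 14]
r6 m[φ1→H] = [7, 4, 7]
r6 m[φ1→R] = [20, 16, 15]
r6 m[φ2→H] = [5, 4, 8]
r6 m[φ3→H] = [8, 0, 3]
r6 m[φ4→L] = [6, 7, 3]
r6 m[φ5→R] = [5, 4, 2]
r6 m[H→φ0] = [20, 8, 18]
r6 m[H→φ1] = [18, 13, 18]
r6 m[H→φ2] = [20, 13, 17]
r6 m[H→φ3] = [17, 17, 22]
r6 m[R→φ1] = [5, 4, 2]
r6 m[R→φ5] = [20, 16, 15]
r6 m[L→φ0] = [6, 7, 3]
r6 m[L→φ4] = [16, 13, 14]
r7 m[φ0→H] = [5, 9, 7]
r7 m[φ0→L] = [16, 13, 14]
r7 m[φ1→H] = [7, 4, 7]
r7 m[φ1→R] = [20, 16, 15]
r7 m[φ2→H] = [5, 4, 8]
r7 m[φ3→H] = [8, 0, 3]
r7 m[φ4→L] = [6, 7, 3]
r7 m[φ5→R] = [5, 4, 2]
r7 m[H→φ0] = [20, 8, 18]
r7 m[H→φ1] = [18, 13, 18]
r7 m[H→φ2] = [20, 13, 17]
r7 m[H→φ3] = [17, 17, 22]
r7 m[R→φ1] = [5, 4, 2]
r7 m[R→φ5] = [20, 16, 15]
r7 m[L→φ0] = [6, 7, 3]
r7 m[L→φ4] = [16, 13, 14]
fixed point reached at round 7
b[H] = ⊗ incoming = [25, 17, 25]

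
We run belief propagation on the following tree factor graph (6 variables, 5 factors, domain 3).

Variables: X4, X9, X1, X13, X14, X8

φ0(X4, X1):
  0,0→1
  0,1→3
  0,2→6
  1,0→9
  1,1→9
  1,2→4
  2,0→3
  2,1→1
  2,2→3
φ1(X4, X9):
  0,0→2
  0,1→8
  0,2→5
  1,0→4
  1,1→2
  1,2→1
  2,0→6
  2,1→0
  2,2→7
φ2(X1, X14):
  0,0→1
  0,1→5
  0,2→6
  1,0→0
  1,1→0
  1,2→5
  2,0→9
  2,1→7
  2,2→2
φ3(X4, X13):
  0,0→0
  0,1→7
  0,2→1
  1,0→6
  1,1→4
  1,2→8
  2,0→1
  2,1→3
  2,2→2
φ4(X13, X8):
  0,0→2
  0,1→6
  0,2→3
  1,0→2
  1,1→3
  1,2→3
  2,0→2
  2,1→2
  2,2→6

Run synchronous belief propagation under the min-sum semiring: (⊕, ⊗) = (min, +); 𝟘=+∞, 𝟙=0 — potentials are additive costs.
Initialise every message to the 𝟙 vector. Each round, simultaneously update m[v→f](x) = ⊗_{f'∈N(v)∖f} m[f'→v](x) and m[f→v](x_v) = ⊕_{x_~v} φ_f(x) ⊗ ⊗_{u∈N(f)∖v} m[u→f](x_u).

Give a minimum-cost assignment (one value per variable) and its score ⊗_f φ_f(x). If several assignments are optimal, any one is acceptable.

assignment: (X4=2, X9=1, X1=1, X13=0, X14=0, X8=0); score = 4

init: all messages = 𝟙 over 3 values
r1 m[φ0→X4] = [1, 4, 1]
r1 m[φ0→X1] = [1, 1, 3]
r1 m[φ1→X4] = [2, 1, 0]
r1 m[φ1→X9] = [2, 0, 1]
r1 m[φ2→X1] = [1, 0, 2]
r1 m[φ2→X14] = [0, 0, 2]
r1 m[φ3→X4] = [0, 4, 1]
r1 m[φ3→X13] = [0, 3, 1]
r1 m[φ4→X13] = [2, 2, 2]
r1 m[φ4→X8] = [2, 2, 3]
r1 m[X4→φ0] = [0, 0, 0]
r1 m[X4→φ1] = [0, 0, 0]
r1 m[X4→φ3] = [0, 0, 0]
r1 m[X9→φ1] = [0, 0, 0]
r1 m[X1→φ0] = [0, 0, 0]
r1 m[X1→φ2] = [0, 0, 0]
r1 m[X13→φ3] = [0, 0, 0]
r1 m[X13→φ4] = [0, 0, 0]
r1 m[X14→φ2] = [0, 0, 0]
r1 m[X8→φ4] = [0, 0, 0]
r2 m[φ0→X4] = [1, 4, 1]
r2 m[φ0→X1] = [1, 1, 3]
r2 m[φ1→X4] = [2, 1, 0]
r2 m[φ1→X9] = [2, 0, 1]
r2 m[φ2→X1] = [1, 0, 2]
r2 m[φ2→X14] = [0, 0, 2]
r2 m[φ3→X4] = [0, 4, 1]
r2 m[φ3→X13] = [0, 3, 1]
r2 m[φ4→X13] = [2, 2, 2]
r2 m[φ4→X8] = [2, 2, 3]
r2 m[X4→φ0] = [2, 5, 1]
r2 m[X4→φ1] = [1, 8, 2]
r2 m[X4→φ3] = [3, 5, 1]
r2 m[X9→φ1] = [0, 0, 0]
r2 m[X1→φ0] = [1, 0, 2]
r2 m[X1→φ2] = [1, 1, 3]
r2 m[X13→φ3] = [2, 2, 2]
r2 m[X13→φ4] = [0, 3, 1]
r2 m[X14→φ2] = [0, 0, 0]
r2 m[X8→φ4] = [0, 0, 0]
r3 m[φ0→X4] = [2, 6, 1]
r3 m[φ0→X1] = [3, 2, 4]
r3 m[φ1→X4] = [2, 1, 0]
r3 m[φ1→X9] = [3, 2, 6]
r3 m[φ2→X1] = [1, 0, 2]
r3 m[φ2→X14] = [1, 1, 5]
r3 m[φ3→X4] = [2, 6, 3]
r3 m[φ3→X13] = [2, 4, 3]
r3 m[φ4→X13] = [2, 2, 2]
r3 m[φ4→X8] = [2, 3, 3]
r3 m[X4→φ0] = [2, 5, 1]
r3 m[X4→φ1] = [1, 8, 2]
r3 m[X4→φ3] = [3, 5, 1]
r3 m[X9→φ1] = [0, 0, 0]
r3 m[X1→φ0] = [1, 0, 2]
r3 m[X1→φ2] = [1, 1, 3]
r3 m[X13→φ3] = [2, 2, 2]
r3 m[X13→φ4] = [0, 3, 1]
r3 m[X14→φ2] = [0, 0, 0]
r3 m[X8→φ4] = [0, 0, 0]
r4 m[φ0→X4] = [2, 6, 1]
r4 m[φ0→X1] = [3, 2, 4]
r4 m[φ1→X4] = [2, 1, 0]
r4 m[φ1→X9] = [3, 2, 6]
r4 m[φ2→X1] = [1, 0, 2]
r4 m[φ2→X14] = [1, 1, 5]
r4 m[φ3→X4] = [2, 6, 3]
r4 m[φ3→X13] = [2, 4, 3]
r4 m[φ4→X13] = [2, 2, 2]
r4 m[φ4→X8] = [2, 3, 3]
r4 m[X4→φ0] = [4, 7, 3]
r4 m[X4→φ1] = [4, 12, 4]
r4 m[X4→φ3] = [4, 7, 1]
r4 m[X9→φ1] = [0, 0, 0]
r4 m[X1→φ0] = [1, 0, 2]
r4 m[X1→φ2] = [3, 2, 4]
r4 m[X13→φ3] = [2, 2, 2]
r4 m[X13→φ4] = [2, 4, 3]
r4 m[X14→φ2] = [0, 0, 0]
r4 m[X8→φ4] = [0, 0, 0]
r5 m[φ0→X4] = [2, 6, 1]
r5 m[φ0→X1] = [5, 4, 6]
r5 m[φ1→X4] = [2, 1, 0]
r5 m[φ1→X9] = [6, 4, 9]
r5 m[φ2→X1] = [1, 0, 2]
r5 m[φ2→X14] = [2, 2, 6]
r5 m[φ3→X4] = [2, 6, 3]
r5 m[φ3→X13] = [2, 4, 3]
r5 m[φ4→X13] = [2, 2, 2]
r5 m[φ4→X8] = [4, 5, 5]
r5 m[X4→φ0] = [4, 7, 3]
r5 m[X4→φ1] = [4, 12, 4]
r5 m[X4→φ3] = [4, 7, 1]
r5 m[X9→φ1] = [0, 0, 0]
r5 m[X1→φ0] = [1, 0, 2]
r5 m[X1→φ2] = [3, 2, 4]
r5 m[X13→φ3] = [2, 2, 2]
r5 m[X13→φ4] = [2, 4, 3]
r5 m[X14→φ2] = [0, 0, 0]
r5 m[X8→φ4] = [0, 0, 0]
r6 m[φ0→X4] = [2, 6, 1]
r6 m[φ0→X1] = [5, 4, 6]
r6 m[φ1→X4] = [2, 1, 0]
r6 m[φ1→X9] = [6, 4, 9]
r6 m[φ2→X1] = [1, 0, 2]
r6 m[φ2→X14] = [2, 2, 6]
r6 m[φ3→X4] = [2, 6, 3]
r6 m[φ3→X13] = [2, 4, 3]
r6 m[φ4→X13] = [2, 2, 2]
r6 m[φ4→X8] = [4, 5, 5]
r6 m[X4→φ0] = [4, 7, 3]
r6 m[X4→φ1] = [4, 12, 4]
r6 m[X4→φ3] = [4, 7, 1]
r6 m[X9→φ1] = [0, 0, 0]
r6 m[X1→φ0] = [1, 0, 2]
r6 m[X1→φ2] = [5, 4, 6]
r6 m[X13→φ3] = [2, 2, 2]
r6 m[X13→φ4] = [2, 4, 3]
r6 m[X14→φ2] = [0, 0, 0]
r6 m[X8→φ4] = [0, 0, 0]
r7 m[φ0→X4] = [2, 6, 1]
r7 m[φ0→X1] = [5, 4, 6]
r7 m[φ1→X4] = [2, 1, 0]
r7 m[φ1→X9] = [6, 4, 9]
r7 m[φ2→X1] = [1, 0, 2]
r7 m[φ2→X14] = [4, 4, 8]
r7 m[φ3→X4] = [2, 6, 3]
r7 m[φ3→X13] = [2, 4, 3]
r7 m[φ4→X13] = [2, 2, 2]
r7 m[φ4→X8] = [4, 5, 5]
r7 m[X4→φ0] = [4, 7, 3]
r7 m[X4→φ1] = [4, 12, 4]
r7 m[X4→φ3] = [4, 7, 1]
r7 m[X9→φ1] = [0, 0, 0]
r7 m[X1→φ0] = [1, 0, 2]
r7 m[X1→φ2] = [5, 4, 6]
r7 m[X13→φ3] = [2, 2, 2]
r7 m[X13→φ4] = [2, 4, 3]
r7 m[X14→φ2] = [0, 0, 0]
r7 m[X8→φ4] = [0, 0, 0]
r8 m[φ0→X4] = [2, 6, 1]
r8 m[φ0→X1] = [5, 4, 6]
r8 m[φ1→X4] = [2, 1, 0]
r8 m[φ1→X9] = [6, 4, 9]
r8 m[φ2→X1] = [1, 0, 2]
r8 m[φ2→X14] = [4, 4, 8]
r8 m[φ3→X4] = [2, 6, 3]
r8 m[φ3→X13] = [2, 4, 3]
r8 m[φ4→X13] = [2, 2, 2]
r8 m[φ4→X8] = [4, 5, 5]
r8 m[X4→φ0] = [4, 7, 3]
r8 m[X4→φ1] = [4, 12, 4]
r8 m[X4→φ3] = [4, 7, 1]
r8 m[X9→φ1] = [0, 0, 0]
r8 m[X1→φ0] = [1, 0, 2]
r8 m[X1→φ2] = [5, 4, 6]
r8 m[X13→φ3] = [2, 2, 2]
r8 m[X13→φ4] = [2, 4, 3]
r8 m[X14→φ2] = [0, 0, 0]
r8 m[X8→φ4] = [0, 0, 0]
fixed point reached at round 8
traceback from X4: (X4=2, X9=1, X1=1, X13=0, X14=0, X8=0), score=4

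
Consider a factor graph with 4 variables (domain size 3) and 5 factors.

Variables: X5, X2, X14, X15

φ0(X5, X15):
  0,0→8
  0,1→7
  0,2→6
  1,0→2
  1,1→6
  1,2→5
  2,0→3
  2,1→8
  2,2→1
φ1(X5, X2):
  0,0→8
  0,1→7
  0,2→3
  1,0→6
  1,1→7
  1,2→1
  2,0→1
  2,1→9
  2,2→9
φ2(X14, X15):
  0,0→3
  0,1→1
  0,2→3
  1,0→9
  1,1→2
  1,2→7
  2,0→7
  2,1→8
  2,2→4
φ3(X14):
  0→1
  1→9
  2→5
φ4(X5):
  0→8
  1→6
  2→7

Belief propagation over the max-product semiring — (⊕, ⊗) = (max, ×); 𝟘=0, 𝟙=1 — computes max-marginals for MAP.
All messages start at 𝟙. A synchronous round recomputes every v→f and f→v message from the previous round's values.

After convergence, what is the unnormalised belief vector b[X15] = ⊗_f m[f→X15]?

b[X15] = [41472, 20160, 24192]

init: all messages = 𝟙 over 3 values
r1 m[φ0→X5] = [8, 6, 8]
r1 m[φ0→X15] = [8, 8, 6]
r1 m[φ1→X5] = [8, 7, 9]
r1 m[φ1→X2] = [8, 9, 9]
r1 m[φ2→X14] = [3, 9, 8]
r1 m[φ2→X15] = [9, 8, 7]
r1 m[φ3→X14] = [1, 9, 5]
r1 m[φ4→X5] = [8, 6, 7]
r1 m[X5→φ0] = [1, 1, 1]
r1 m[X5→φ1] = [1, 1, 1]
r1 m[X5→φ4] = [1, 1, 1]
r1 m[X2→φ1] = [1, 1, 1]
r1 m[X14→φ2] = [1, 1, 1]
r1 m[X14→φ3] = [1, 1, 1]
r1 m[X15→φ0] = [1, 1, 1]
r1 m[X15→φ2] = [1, 1, 1]
r2 m[φ0→X5] = [8, 6, 8]
r2 m[φ0→X15] = [8, 8, 6]
r2 m[φ1→X5] = [8, 7, 9]
r2 m[φ1→X2] = [8, 9, 9]
r2 m[φ2→X14] = [3, 9, 8]
r2 m[φ2→X15] = [9, 8, 7]
r2 m[φ3→X14] = [1, 9, 5]
r2 m[φ4→X5] = [8, 6, 7]
r2 m[X5→φ0] = [64, 42, 63]
r2 m[X5→φ1] = [64, 36, 56]
r2 m[X5→φ4] = [64, 42, 72]
r2 m[X2→φ1] = [1, 1, 1]
r2 m[X14→φ2] = [1, 9, 5]
r2 m[X14→φ3] = [3, 9, 8]
r2 m[X15→φ0] = [9, 8, 7]
r2 m[X15→φ2] = [8, 8, 6]
r3 m[φ0→X5] = [72, 48, 64]
r3 m[φ0→X15] = [512, 504, 384]
r3 m[φ1→X5] = [8, 7, 9]
r3 m[φ1→X2] = [512, 504, 504]
r3 m[φ2→X14] = [24, 72, 64]
r3 m[φ2→X15] = [81, 40, 63]
r3 m[φ3→X14] = [1, 9, 5]
r3 m[φ4→X5] = [8, 6, 7]
r3 m[X5→φ0] = [64, 42, 63]
r3 m[X5→φ1] = [64, 36, 56]
r3 m[X5→φ4] = [64, 42, 72]
r3 m[X2→φ1] = [1, 1, 1]
r3 m[X14→φ2] = [1, 9, 5]
r3 m[X14→φ3] = [3, 9, 8]
r3 m[X15→φ0] = [9, 8, 7]
r3 m[X15→φ2] = [8, 8, 6]
r4 m[φ0→X5] = [72, 48, 64]
r4 m[φ0→X15] = [512, 504, 384]
r4 m[φ1→X5] = [8, 7, 9]
r4 m[φ1→X2] = [512, 504, 504]
r4 m[φ2→X14] = [24, 72, 64]
r4 m[φ2→X15] = [81, 40, 63]
r4 m[φ3→X14] = [1, 9, 5]
r4 m[φ4→X5] = [8, 6, 7]
r4 m[X5→φ0] = [64, 42, 63]
r4 m[X5→φ1] = [576, 288, 448]
r4 m[X5→φ4] = [576, 336, 576]
r4 m[X2→φ1] = [1, 1, 1]
r4 m[X14→φ2] = [1, 9, 5]
r4 m[X14→φ3] = [24, 72, 64]
r4 m[X15→φ0] = [81, 40, 63]
r4 m[X15→φ2] = [512, 504, 384]
r5 m[φ0→X5] = [648, 315, 320]
r5 m[φ0→X15] = [512, 504, 384]
r5 m[φ1→X5] = [8, 7, 9]
r5 m[φ1→X2] = [4608, 4032, 4032]
r5 m[φ2→X14] = [1536, 4608, 4032]
r5 m[φ2→X15] = [81, 40, 63]
r5 m[φ3→X14] = [1, 9, 5]
r5 m[φ4→X5] = [8, 6, 7]
r5 m[X5→φ0] = [64, 42, 63]
r5 m[X5→φ1] = [576, 288, 448]
r5 m[X5→φ4] = [576, 336, 576]
r5 m[X2→φ1] = [1, 1, 1]
r5 m[X14→φ2] = [1, 9, 5]
r5 m[X14→φ3] = [24, 72, 64]
r5 m[X15→φ0] = [81, 40, 63]
r5 m[X15→φ2] = [512, 504, 384]
r6 m[φ0→X5] = [648, 315, 320]
r6 m[φ0→X15] = [512, 504, 384]
r6 m[φ1→X5] = [8, 7, 9]
r6 m[φ1→X2] = [4608, 4032, 4032]
r6 m[φ2→X14] = [1536, 4608, 4032]
r6 m[φ2→X15] = [81, 40, 63]
r6 m[φ3→X14] = [1, 9, 5]
r6 m[φ4→X5] = [8, 6, 7]
r6 m[X5→φ0] = [64, 42, 63]
r6 m[X5→φ1] = [5184, 1890, 2240]
r6 m[X5→φ4] = [5184, 2205, 2880]
r6 m[X2→φ1] = [1, 1, 1]
r6 m[X14→φ2] = [1, 9, 5]
r6 m[X14→φ3] = [1536, 4608, 4032]
r6 m[X15→φ0] = [81, 40, 63]
r6 m[X15→φ2] = [512, 504, 384]
r7 m[φ0→X5] = [648, 315, 320]
r7 m[φ0→X15] = [512, 504, 384]
r7 m[φ1→X5] = [8, 7, 9]
r7 m[φ1→X2] = [41472, 36288, 20160]
r7 m[φ2→X14] = [1536, 4608, 4032]
r7 m[φ2→X15] = [81, 40, 63]
r7 m[φ3→X14] = [1, 9, 5]
r7 m[φ4→X5] = [8, 6, 7]
r7 m[X5→φ0] = [64, 42, 63]
r7 m[X5→φ1] = [5184, 1890, 2240]
r7 m[X5→φ4] = [5184, 2205, 2880]
r7 m[X2→φ1] = [1, 1, 1]
r7 m[X14→φ2] = [1, 9, 5]
r7 m[X14→φ3] = [1536, 4608, 4032]
r7 m[X15→φ0] = [81, 40, 63]
r7 m[X15→φ2] = [512, 504, 384]
r8 m[φ0→X5] = [648, 315, 320]
r8 m[φ0→X15] = [512, 504, 384]
r8 m[φ1→X5] = [8, 7, 9]
r8 m[φ1→X2] = [41472, 36288, 20160]
r8 m[φ2→X14] = [1536, 4608, 4032]
r8 m[φ2→X15] = [81, 40, 63]
r8 m[φ3→X14] = [1, 9, 5]
r8 m[φ4→X5] = [8, 6, 7]
r8 m[X5→φ0] = [64, 42, 63]
r8 m[X5→φ1] = [5184, 1890, 2240]
r8 m[X5→φ4] = [5184, 2205, 2880]
r8 m[X2→φ1] = [1, 1, 1]
r8 m[X14→φ2] = [1, 9, 5]
r8 m[X14→φ3] = [1536, 4608, 4032]
r8 m[X15→φ0] = [81, 40, 63]
r8 m[X15→φ2] = [512, 504, 384]
fixed point reached at round 8
b[X15] = ⊗ incoming = [41472, 20160, 24192]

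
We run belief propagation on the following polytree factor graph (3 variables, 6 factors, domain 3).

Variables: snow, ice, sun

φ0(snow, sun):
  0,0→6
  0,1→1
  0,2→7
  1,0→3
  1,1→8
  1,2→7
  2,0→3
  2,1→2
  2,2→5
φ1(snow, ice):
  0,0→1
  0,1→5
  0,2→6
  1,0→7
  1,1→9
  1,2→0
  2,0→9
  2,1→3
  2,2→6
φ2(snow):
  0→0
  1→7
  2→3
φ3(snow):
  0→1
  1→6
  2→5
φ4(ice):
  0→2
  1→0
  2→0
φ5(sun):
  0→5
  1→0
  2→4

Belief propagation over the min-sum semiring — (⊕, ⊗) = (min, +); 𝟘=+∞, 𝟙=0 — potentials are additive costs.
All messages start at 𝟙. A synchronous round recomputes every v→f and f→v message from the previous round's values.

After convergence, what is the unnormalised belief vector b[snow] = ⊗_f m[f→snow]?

b[snow] = [5, 21, 13]

init: all messages = 𝟙 over 3 values
r1 m[φ0→snow] = [1, 3, 2]
r1 m[φ0→sun] = [3, 1, 5]
r1 m[φ1→snow] = [1, 0, 3]
r1 m[φ1→ice] = [1, 3, 0]
r1 m[φ2→snow] = [0, 7, 3]
r1 m[φ3→snow] = [1, 6, 5]
r1 m[φ4→ice] = [2, 0, 0]
r1 m[φ5→sun] = [5, 0, 4]
r1 m[snow→φ0] = [0, 0, 0]
r1 m[snow→φ1] = [0, 0, 0]
r1 m[snow→φ2] = [0, 0, 0]
r1 m[snow→φ3] = [0, 0, 0]
r1 m[ice→φ1] = [0, 0, 0]
r1 m[ice→φ4] = [0, 0, 0]
r1 m[sun→φ0] = [0, 0, 0]
r1 m[sun→φ5] = [0, 0, 0]
r2 m[φ0→snow] = [1, 3, 2]
r2 m[φ0→sun] = [3, 1, 5]
r2 m[φ1→snow] = [1, 0, 3]
r2 m[φ1→ice] = [1, 3, 0]
r2 m[φ2→snow] = [0, 7, 3]
r2 m[φ3→snow] = [1, 6, 5]
r2 m[φ4→ice] = [2, 0, 0]
r2 m[φ5→sun] = [5, 0, 4]
r2 m[snow→φ0] = [2, 13, 11]
r2 m[snow→φ1] = [2, 16, 10]
r2 m[snow→φ2] = [3, 9, 10]
r2 m[snow→φ3] = [2, 10, 8]
r2 m[ice→φ1] = [2, 0, 0]
r2 m[ice→φ4] = [1, 3, 0]
r2 m[sun→φ0] = [5, 0, 4]
r2 m[sun→φ5] = [3, 1, 5]
r3 m[φ0→snow] = [1, 8, 2]
r3 m[φ0→sun] = [8, 3, 9]
r3 m[φ1→snow] = [3, 0, 3]
r3 m[φ1→ice] = [3, 7, 8]
r3 m[φ2→snow] = [0, 7, 3]
r3 m[φ3→snow] = [1, 6, 5]
r3 m[φ4→ice] = [2, 0, 0]
r3 m[φ5→sun] = [5, 0, 4]
r3 m[snow→φ0] = [2, 13, 11]
r3 m[snow→φ1] = [2, 16, 10]
r3 m[snow→φ2] = [3, 9, 10]
r3 m[snow→φ3] = [2, 10, 8]
r3 m[ice→φ1] = [2, 0, 0]
r3 m[ice→φ4] = [1, 3, 0]
r3 m[sun→φ0] = [5, 0, 4]
r3 m[sun→φ5] = [3, 1, 5]
r4 m[φ0→snow] = [1, 8, 2]
r4 m[φ0→sun] = [8, 3, 9]
r4 m[φ1→snow] = [3, 0, 3]
r4 m[φ1→ice] = [3, 7, 8]
r4 m[φ2→snow] = [0, 7, 3]
r4 m[φ3→snow] = [1, 6, 5]
r4 m[φ4→ice] = [2, 0, 0]
r4 m[φ5→sun] = [5, 0, 4]
r4 m[snow→φ0] = [4, 13, 11]
r4 m[snow→φ1] = [2, 21, 10]
r4 m[snow→φ2] = [5, 14, 10]
r4 m[snow→φ3] = [4, 15, 8]
r4 m[ice→φ1] = [2, 0, 0]
r4 m[ice→φ4] = [3, 7, 8]
r4 m[sun→φ0] = [5, 0, 4]
r4 m[sun→φ5] = [8, 3, 9]
r5 m[φ0→snow] = [1, 8, 2]
r5 m[φ0→sun] = [10, 5, 11]
r5 m[φ1→snow] = [3, 0, 3]
r5 m[φ1→ice] = [3, 7, 8]
r5 m[φ2→snow] = [0, 7, 3]
r5 m[φ3→snow] = [1, 6, 5]
r5 m[φ4→ice] = [2, 0, 0]
r5 m[φ5→sun] = [5, 0, 4]
r5 m[snow→φ0] = [4, 13, 11]
r5 m[snow→φ1] = [2, 21, 10]
r5 m[snow→φ2] = [5, 14, 10]
r5 m[snow→φ3] = [4, 15, 8]
r5 m[ice→φ1] = [2, 0, 0]
r5 m[ice→φ4] = [3, 7, 8]
r5 m[sun→φ0] = [5, 0, 4]
r5 m[sun→φ5] = [8, 3, 9]
r6 m[φ0→snow] = [1, 8, 2]
r6 m[φ0→sun] = [10, 5, 11]
r6 m[φ1→snow] = [3, 0, 3]
r6 m[φ1→ice] = [3, 7, 8]
r6 m[φ2→snow] = [0, 7, 3]
r6 m[φ3→snow] = [1, 6, 5]
r6 m[φ4→ice] = [2, 0, 0]
r6 m[φ5→sun] = [5, 0, 4]
r6 m[snow→φ0] = [4, 13, 11]
r6 m[snow→φ1] = [2, 21, 10]
r6 m[snow→φ2] = [5, 14, 10]
r6 m[snow→φ3] = [4, 15, 8]
r6 m[ice→φ1] = [2, 0, 0]
r6 m[ice→φ4] = [3, 7, 8]
r6 m[sun→φ0] = [5, 0, 4]
r6 m[sun→φ5] = [10, 5, 11]
r7 m[φ0→snow] = [1, 8, 2]
r7 m[φ0→sun] = [10, 5, 11]
r7 m[φ1→snow] = [3, 0, 3]
r7 m[φ1→ice] = [3, 7, 8]
r7 m[φ2→snow] = [0, 7, 3]
r7 m[φ3→snow] = [1, 6, 5]
r7 m[φ4→ice] = [2, 0, 0]
r7 m[φ5→sun] = [5, 0, 4]
r7 m[snow→φ0] = [4, 13, 11]
r7 m[snow→φ1] = [2, 21, 10]
r7 m[snow→φ2] = [5, 14, 10]
r7 m[snow→φ3] = [4, 15, 8]
r7 m[ice→φ1] = [2, 0, 0]
r7 m[ice→φ4] = [3, 7, 8]
r7 m[sun→φ0] = [5, 0, 4]
r7 m[sun→φ5] = [10, 5, 11]
fixed point reached at round 7
b[snow] = ⊗ incoming = [5, 21, 13]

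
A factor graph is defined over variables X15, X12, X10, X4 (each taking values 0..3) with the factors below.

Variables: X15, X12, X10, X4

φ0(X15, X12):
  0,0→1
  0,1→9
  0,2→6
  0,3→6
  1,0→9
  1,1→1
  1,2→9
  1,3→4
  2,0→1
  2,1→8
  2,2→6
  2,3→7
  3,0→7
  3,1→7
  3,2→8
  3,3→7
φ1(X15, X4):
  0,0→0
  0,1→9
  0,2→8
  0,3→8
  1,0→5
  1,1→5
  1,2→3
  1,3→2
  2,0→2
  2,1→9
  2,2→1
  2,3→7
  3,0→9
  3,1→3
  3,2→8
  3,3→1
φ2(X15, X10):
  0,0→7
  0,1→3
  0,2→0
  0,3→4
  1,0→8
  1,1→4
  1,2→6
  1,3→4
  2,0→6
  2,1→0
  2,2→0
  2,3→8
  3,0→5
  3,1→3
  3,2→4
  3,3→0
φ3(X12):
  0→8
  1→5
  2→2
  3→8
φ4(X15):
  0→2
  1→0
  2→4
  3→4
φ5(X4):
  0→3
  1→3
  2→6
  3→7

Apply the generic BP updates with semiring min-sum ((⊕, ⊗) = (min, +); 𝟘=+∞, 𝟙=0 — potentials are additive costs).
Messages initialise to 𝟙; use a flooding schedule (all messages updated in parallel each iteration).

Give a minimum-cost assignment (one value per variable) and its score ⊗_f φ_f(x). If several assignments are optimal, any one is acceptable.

init: all messages = 𝟙 over 4 values
r1 m[φ0→X15] = [1, 1, 1, 7]
r1 m[φ0→X12] = [1, 1, 6, 4]
r1 m[φ1→X15] = [0, 2, 1, 1]
r1 m[φ1→X4] = [0, 3, 1, 1]
r1 m[φ2→X15] = [0, 4, 0, 0]
r1 m[φ2→X10] = [5, 0, 0, 0]
r1 m[φ3→X12] = [8, 5, 2, 8]
r1 m[φ4→X15] = [2, 0, 4, 4]
r1 m[φ5→X4] = [3, 3, 6, 7]
r1 m[X15→φ0] = [0, 0, 0, 0]
r1 m[X15→φ1] = [0, 0, 0, 0]
r1 m[X15→φ2] = [0, 0, 0, 0]
r1 m[X15→φ4] = [0, 0, 0, 0]
r1 m[X12→φ0] = [0, 0, 0, 0]
r1 m[X12→φ3] = [0, 0, 0, 0]
r1 m[X10→φ2] = [0, 0, 0, 0]
r1 m[X4→φ1] = [0, 0, 0, 0]
r1 m[X4→φ5] = [0, 0, 0, 0]
r2 m[φ0→X15] = [1, 1, 1, 7]
r2 m[φ0→X12] = [1, 1, 6, 4]
r2 m[φ1→X15] = [0, 2, 1, 1]
r2 m[φ1→X4] = [0, 3, 1, 1]
r2 m[φ2→X15] = [0, 4, 0, 0]
r2 m[φ2→X10] = [5, 0, 0, 0]
r2 m[φ3→X12] = [8, 5, 2, 8]
r2 m[φ4→X15] = [2, 0, 4, 4]
r2 m[φ5→X4] = [3, 3, 6, 7]
r2 m[X15→φ0] = [2, 6, 5, 5]
r2 m[X15→φ1] = [3, 5, 5, 11]
r2 m[X15→φ2] = [3, 3, 6, 12]
r2 m[X15→φ4] = [1, 7, 2, 8]
r2 m[X12→φ0] = [8, 5, 2, 8]
r2 m[X12→φ3] = [1, 1, 6, 4]
r2 m[X10→φ2] = [0, 0, 0, 0]
r2 m[X4→φ1] = [3, 3, 6, 7]
r2 m[X4→φ5] = [0, 3, 1, 1]
r3 m[φ0→X15] = [8, 6, 8, 10]
r3 m[φ0→X12] = [3, 7, 8, 8]
r3 m[φ1→X15] = [3, 8, 5, 6]
r3 m[φ1→X4] = [3, 10, 6, 7]
r3 m[φ2→X15] = [0, 4, 0, 0]
r3 m[φ2→X10] = [10, 6, 3, 7]
r3 m[φ3→X12] = [8, 5, 2, 8]
r3 m[φ4→X15] = [2, 0, 4, 4]
r3 m[φ5→X4] = [3, 3, 6, 7]
r3 m[X15→φ0] = [2, 6, 5, 5]
r3 m[X15→φ1] = [3, 5, 5, 11]
r3 m[X15→φ2] = [3, 3, 6, 12]
r3 m[X15→φ4] = [1, 7, 2, 8]
r3 m[X12→φ0] = [8, 5, 2, 8]
r3 m[X12→φ3] = [1, 1, 6, 4]
r3 m[X10→φ2] = [0, 0, 0, 0]
r3 m[X4→φ1] = [3, 3, 6, 7]
r3 m[X4→φ5] = [0, 3, 1, 1]
r4 m[φ0→X15] = [8, 6, 8, 10]
r4 m[φ0→X12] = [3, 7, 8, 8]
r4 m[φ1→X15] = [3, 8, 5, 6]
r4 m[φ1→X4] = [3, 10, 6, 7]
r4 m[φ2→X15] = [0, 4, 0, 0]
r4 m[φ2→X10] = [10, 6, 3, 7]
r4 m[φ3→X12] = [8, 5, 2, 8]
r4 m[φ4→X15] = [2, 0, 4, 4]
r4 m[φ5→X4] = [3, 3, 6, 7]
r4 m[X15→φ0] = [5, 12, 9, 10]
r4 m[X15→φ1] = [10, 10, 12, 14]
r4 m[X15→φ2] = [13, 14, 17, 20]
r4 m[X15→φ4] = [11, 18, 13, 16]
r4 m[X12→φ0] = [8, 5, 2, 8]
r4 m[X12→φ3] = [3, 7, 8, 8]
r4 m[X10→φ2] = [0, 0, 0, 0]
r4 m[X4→φ1] = [3, 3, 6, 7]
r4 m[X4→φ5] = [3, 10, 6, 7]
r5 m[φ0→X15] = [8, 6, 8, 10]
r5 m[φ0→X12] = [6, 13, 11, 11]
r5 m[φ1→X15] = [3, 8, 5, 6]
r5 m[φ1→X4] = [10, 15, 13, 12]
r5 m[φ2→X15] = [0, 4, 0, 0]
r5 m[φ2→X10] = [20, 16, 13, 17]
r5 m[φ3→X12] = [8, 5, 2, 8]
r5 m[φ4→X15] = [2, 0, 4, 4]
r5 m[φ5→X4] = [3, 3, 6, 7]
r5 m[X15→φ0] = [5, 12, 9, 10]
r5 m[X15→φ1] = [10, 10, 12, 14]
r5 m[X15→φ2] = [13, 14, 17, 20]
r5 m[X15→φ4] = [11, 18, 13, 16]
r5 m[X12→φ0] = [8, 5, 2, 8]
r5 m[X12→φ3] = [3, 7, 8, 8]
r5 m[X10→φ2] = [0, 0, 0, 0]
r5 m[X4→φ1] = [3, 3, 6, 7]
r5 m[X4→φ5] = [3, 10, 6, 7]
r6 m[φ0→X15] = [8, 6, 8, 10]
r6 m[φ0→X12] = [6, 13, 11, 11]
r6 m[φ1→X15] = [3, 8, 5, 6]
r6 m[φ1→X4] = [10, 15, 13, 12]
r6 m[φ2→X15] = [0, 4, 0, 0]
r6 m[φ2→X10] = [20, 16, 13, 17]
r6 m[φ3→X12] = [8, 5, 2, 8]
r6 m[φ4→X15] = [2, 0, 4, 4]
r6 m[φ5→X4] = [3, 3, 6, 7]
r6 m[X15→φ0] = [5, 12, 9, 10]
r6 m[X15→φ1] = [10, 10, 12, 14]
r6 m[X15→φ2] = [13, 14, 17, 20]
r6 m[X15→φ4] = [11, 18, 13, 16]
r6 m[X12→φ0] = [8, 5, 2, 8]
r6 m[X12→φ3] = [6, 13, 11, 11]
r6 m[X10→φ2] = [0, 0, 0, 0]
r6 m[X4→φ1] = [3, 3, 6, 7]
r6 m[X4→φ5] = [10, 15, 13, 12]
r7 m[φ0→X15] = [8, 6, 8, 10]
r7 m[φ0→X12] = [6, 13, 11, 11]
r7 m[φ1→X15] = [3, 8, 5, 6]
r7 m[φ1→X4] = [10, 15, 13, 12]
r7 m[φ2→X15] = [0, 4, 0, 0]
r7 m[φ2→X10] = [20, 16, 13, 17]
r7 m[φ3→X12] = [8, 5, 2, 8]
r7 m[φ4→X15] = [2, 0, 4, 4]
r7 m[φ5→X4] = [3, 3, 6, 7]
r7 m[X15→φ0] = [5, 12, 9, 10]
r7 m[X15→φ1] = [10, 10, 12, 14]
r7 m[X15→φ2] = [13, 14, 17, 20]
r7 m[X15→φ4] = [11, 18, 13, 16]
r7 m[X12→φ0] = [8, 5, 2, 8]
r7 m[X12→φ3] = [6, 13, 11, 11]
r7 m[X10→φ2] = [0, 0, 0, 0]
r7 m[X4→φ1] = [3, 3, 6, 7]
r7 m[X4→φ5] = [10, 15, 13, 12]
fixed point reached at round 7
traceback from X15: (X15=0, X12=2, X10=2, X4=0), score=13

assignment: (X15=0, X12=2, X10=2, X4=0); score = 13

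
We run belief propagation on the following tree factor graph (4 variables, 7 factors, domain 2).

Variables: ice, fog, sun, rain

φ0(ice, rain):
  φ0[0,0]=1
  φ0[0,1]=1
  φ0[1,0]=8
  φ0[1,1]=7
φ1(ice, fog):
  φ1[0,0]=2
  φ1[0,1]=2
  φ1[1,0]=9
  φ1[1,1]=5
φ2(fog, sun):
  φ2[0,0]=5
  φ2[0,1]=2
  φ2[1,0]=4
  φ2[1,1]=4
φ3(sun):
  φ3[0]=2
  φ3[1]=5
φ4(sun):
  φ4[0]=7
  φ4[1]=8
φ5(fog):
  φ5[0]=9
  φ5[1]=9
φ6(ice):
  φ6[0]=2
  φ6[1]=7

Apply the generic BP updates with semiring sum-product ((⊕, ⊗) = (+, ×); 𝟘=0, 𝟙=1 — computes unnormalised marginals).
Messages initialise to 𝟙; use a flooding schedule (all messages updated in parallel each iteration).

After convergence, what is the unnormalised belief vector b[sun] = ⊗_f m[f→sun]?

init: all messages = 𝟙 over 2 values
r1 m[φ0→ice] = [2, 15]
r1 m[φ0→rain] = [9, 8]
r1 m[φ1→ice] = [4, 14]
r1 m[φ1→fog] = [11, 7]
r1 m[φ2→fog] = [7, 8]
r1 m[φ2→sun] = [9, 6]
r1 m[φ3→sun] = [2, 5]
r1 m[φ4→sun] = [7, 8]
r1 m[φ5→fog] = [9, 9]
r1 m[φ6→ice] = [2, 7]
r1 m[ice→φ0] = [1, 1]
r1 m[ice→φ1] = [1, 1]
r1 m[ice→φ6] = [1, 1]
r1 m[fog→φ1] = [1, 1]
r1 m[fog→φ2] = [1, 1]
r1 m[fog→φ5] = [1, 1]
r1 m[sun→φ2] = [1, 1]
r1 m[sun→φ3] = [1, 1]
r1 m[sun→φ4] = [1, 1]
r1 m[rain→φ0] = [1, 1]
r2 m[φ0→ice] = [2, 15]
r2 m[φ0→rain] = [9, 8]
r2 m[φ1→ice] = [4, 14]
r2 m[φ1→fog] = [11, 7]
r2 m[φ2→fog] = [7, 8]
r2 m[φ2→sun] = [9, 6]
r2 m[φ3→sun] = [2, 5]
r2 m[φ4→sun] = [7, 8]
r2 m[φ5→fog] = [9, 9]
r2 m[φ6→ice] = [2, 7]
r2 m[ice→φ0] = [8, 98]
r2 m[ice→φ1] = [4, 105]
r2 m[ice→φ6] = [8, 210]
r2 m[fog→φ1] = [63, 72]
r2 m[fog→φ2] = [99, 63]
r2 m[fog→φ5] = [77, 56]
r2 m[sun→φ2] = [14, 40]
r2 m[sun→φ3] = [63, 48]
r2 m[sun→φ4] = [18, 30]
r2 m[rain→φ0] = [1, 1]
r3 m[φ0→ice] = [2, 15]
r3 m[φ0→rain] = [792, 694]
r3 m[φ1→ice] = [270, 927]
r3 m[φ1→fog] = [953, 533]
r3 m[φ2→fog] = [150, 216]
r3 m[φ2→sun] = [747, 450]
r3 m[φ3→sun] = [2, 5]
r3 m[φ4→sun] = [7, 8]
r3 m[φ5→fog] = [9, 9]
r3 m[φ6→ice] = [2, 7]
r3 m[ice→φ0] = [8, 98]
r3 m[ice→φ1] = [4, 105]
r3 m[ice→φ6] = [8, 210]
r3 m[fog→φ1] = [63, 72]
r3 m[fog→φ2] = [99, 63]
r3 m[fog→φ5] = [77, 56]
r3 m[sun→φ2] = [14, 40]
r3 m[sun→φ3] = [63, 48]
r3 m[sun→φ4] = [18, 30]
r3 m[rain→φ0] = [1, 1]
r4 m[φ0→ice] = [2, 15]
r4 m[φ0→rain] = [792, 694]
r4 m[φ1→ice] = [270, 927]
r4 m[φ1→fog] = [953, 533]
r4 m[φ2→fog] = [150, 216]
r4 m[φ2→sun] = [747, 450]
r4 m[φ3→sun] = [2, 5]
r4 m[φ4→sun] = [7, 8]
r4 m[φ5→fog] = [9, 9]
r4 m[φ6→ice] = [2, 7]
r4 m[ice→φ0] = [540, 6489]
r4 m[ice→φ1] = [4, 105]
r4 m[ice→φ6] = [540, 13905]
r4 m[fog→φ1] = [1350, 1944]
r4 m[fog→φ2] = [8577, 4797]
r4 m[fog→φ5] = [142950, 115128]
r4 m[sun→φ2] = [14, 40]
r4 m[sun→φ3] = [5229, 3600]
r4 m[sun→φ4] = [1494, 2250]
r4 m[rain→φ0] = [1, 1]
r5 m[φ0→ice] = [2, 15]
r5 m[φ0→rain] = [52452, 45963]
r5 m[φ1→ice] = [6588, 21870]
r5 m[φ1→fog] = [953, 533]
r5 m[φ2→fog] = [150, 216]
r5 m[φ2→sun] = [62073, 36342]
r5 m[φ3→sun] = [2, 5]
r5 m[φ4→sun] = [7, 8]
r5 m[φ5→fog] = [9, 9]
r5 m[φ6→ice] = [2, 7]
r5 m[ice→φ0] = [540, 6489]
r5 m[ice→φ1] = [4, 105]
r5 m[ice→φ6] = [540, 13905]
r5 m[fog→φ1] = [1350, 1944]
r5 m[fog→φ2] = [8577, 4797]
r5 m[fog→φ5] = [142950, 115128]
r5 m[sun→φ2] = [14, 40]
r5 m[sun→φ3] = [5229, 3600]
r5 m[sun→φ4] = [1494, 2250]
r5 m[rain→φ0] = [1, 1]
r6 m[φ0→ice] = [2, 15]
r6 m[φ0→rain] = [52452, 45963]
r6 m[φ1→ice] = [6588, 21870]
r6 m[φ1→fog] = [953, 533]
r6 m[φ2→fog] = [150, 216]
r6 m[φ2→sun] = [62073, 36342]
r6 m[φ3→sun] = [2, 5]
r6 m[φ4→sun] = [7, 8]
r6 m[φ5→fog] = [9, 9]
r6 m[φ6→ice] = [2, 7]
r6 m[ice→φ0] = [13176, 153090]
r6 m[ice→φ1] = [4, 105]
r6 m[ice→φ6] = [13176, 328050]
r6 m[fog→φ1] = [1350, 1944]
r6 m[fog→φ2] = [8577, 4797]
r6 m[fog→φ5] = [142950, 115128]
r6 m[sun→φ2] = [14, 40]
r6 m[sun→φ3] = [434511, 290736]
r6 m[sun→φ4] = [124146, 181710]
r6 m[rain→φ0] = [1, 1]
r7 m[φ0→ice] = [2, 15]
r7 m[φ0→rain] = [1237896, 1084806]
r7 m[φ1→ice] = [6588, 21870]
r7 m[φ1→fog] = [953, 533]
r7 m[φ2→fog] = [150, 216]
r7 m[φ2→sun] = [62073, 36342]
r7 m[φ3→sun] = [2, 5]
r7 m[φ4→sun] = [7, 8]
r7 m[φ5→fog] = [9, 9]
r7 m[φ6→ice] = [2, 7]
r7 m[ice→φ0] = [13176, 153090]
r7 m[ice→φ1] = [4, 105]
r7 m[ice→φ6] = [13176, 328050]
r7 m[fog→φ1] = [1350, 1944]
r7 m[fog→φ2] = [8577, 4797]
r7 m[fog→φ5] = [142950, 115128]
r7 m[sun→φ2] = [14, 40]
r7 m[sun→φ3] = [434511, 290736]
r7 m[sun→φ4] = [124146, 181710]
r7 m[rain→φ0] = [1, 1]
r8 m[φ0→ice] = [2, 15]
r8 m[φ0→rain] = [1237896, 1084806]
r8 m[φ1→ice] = [6588, 21870]
r8 m[φ1→fog] = [953, 533]
r8 m[φ2→fog] = [150, 216]
r8 m[φ2→sun] = [62073, 36342]
r8 m[φ3→sun] = [2, 5]
r8 m[φ4→sun] = [7, 8]
r8 m[φ5→fog] = [9, 9]
r8 m[φ6→ice] = [2, 7]
r8 m[ice→φ0] = [13176, 153090]
r8 m[ice→φ1] = [4, 105]
r8 m[ice→φ6] = [13176, 328050]
r8 m[fog→φ1] = [1350, 1944]
r8 m[fog→φ2] = [8577, 4797]
r8 m[fog→φ5] = [142950, 115128]
r8 m[sun→φ2] = [14, 40]
r8 m[sun→φ3] = [434511, 290736]
r8 m[sun→φ4] = [124146, 181710]
r8 m[rain→φ0] = [1, 1]
fixed point reached at round 8
b[sun] = ⊗ incoming = [869022, 1453680]

b[sun] = [869022, 1453680]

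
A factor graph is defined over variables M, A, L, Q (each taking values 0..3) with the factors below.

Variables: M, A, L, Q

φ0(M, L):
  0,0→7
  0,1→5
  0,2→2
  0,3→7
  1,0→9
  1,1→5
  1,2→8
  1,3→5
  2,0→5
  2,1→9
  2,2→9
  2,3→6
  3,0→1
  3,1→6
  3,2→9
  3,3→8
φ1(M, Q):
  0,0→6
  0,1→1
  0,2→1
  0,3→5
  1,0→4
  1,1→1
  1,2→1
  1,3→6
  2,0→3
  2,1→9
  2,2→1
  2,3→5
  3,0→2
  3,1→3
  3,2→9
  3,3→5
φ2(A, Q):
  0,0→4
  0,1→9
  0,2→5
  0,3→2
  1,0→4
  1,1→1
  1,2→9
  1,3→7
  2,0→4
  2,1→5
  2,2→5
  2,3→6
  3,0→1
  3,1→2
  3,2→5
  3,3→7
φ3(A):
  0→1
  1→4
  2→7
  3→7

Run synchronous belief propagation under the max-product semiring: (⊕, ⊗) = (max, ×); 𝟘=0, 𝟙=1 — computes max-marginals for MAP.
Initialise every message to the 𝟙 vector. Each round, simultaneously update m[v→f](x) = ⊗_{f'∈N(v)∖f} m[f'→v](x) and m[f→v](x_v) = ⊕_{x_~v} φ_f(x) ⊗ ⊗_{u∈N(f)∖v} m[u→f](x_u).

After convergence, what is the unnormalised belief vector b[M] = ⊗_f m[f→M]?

b[M] = [1715, 2646, 2835, 2916]

init: all messages = 𝟙 over 4 values
r1 m[φ0→M] = [7, 9, 9, 9]
r1 m[φ0→L] = [9, 9, 9, 8]
r1 m[φ1→M] = [6, 6, 9, 9]
r1 m[φ1→Q] = [6, 9, 9, 6]
r1 m[φ2→A] = [9, 9, 6, 7]
r1 m[φ2→Q] = [4, 9, 9, 7]
r1 m[φ3→A] = [1, 4, 7, 7]
r1 m[M→φ0] = [1, 1, 1, 1]
r1 m[M→φ1] = [1, 1, 1, 1]
r1 m[A→φ2] = [1, 1, 1, 1]
r1 m[A→φ3] = [1, 1, 1, 1]
r1 m[L→φ0] = [1, 1, 1, 1]
r1 m[Q→φ1] = [1, 1, 1, 1]
r1 m[Q→φ2] = [1, 1, 1, 1]
r2 m[φ0→M] = [7, 9, 9, 9]
r2 m[φ0→L] = [9, 9, 9, 8]
r2 m[φ1→M] = [6, 6, 9, 9]
r2 m[φ1→Q] = [6, 9, 9, 6]
r2 m[φ2→A] = [9, 9, 6, 7]
r2 m[φ2→Q] = [4, 9, 9, 7]
r2 m[φ3→A] = [1, 4, 7, 7]
r2 m[M→φ0] = [6, 6, 9, 9]
r2 m[M→φ1] = [7, 9, 9, 9]
r2 m[A→φ2] = [1, 4, 7, 7]
r2 m[A→φ3] = [9, 9, 6, 7]
r2 m[L→φ0] = [1, 1, 1, 1]
r2 m[Q→φ1] = [4, 9, 9, 7]
r2 m[Q→φ2] = [6, 9, 9, 6]
r3 m[φ0→M] = [7, 9, 9, 9]
r3 m[φ0→L] = [54, 81, 81, 72]
r3 m[φ1→M] = [35, 42, 81, 81]
r3 m[φ1→Q] = [42, 81, 81, 54]
r3 m[φ2→A] = [81, 81, 45, 45]
r3 m[φ2→Q] = [28, 35, 36, 49]
r3 m[φ3→A] = [1, 4, 7, 7]
r3 m[M→φ0] = [6, 6, 9, 9]
r3 m[M→φ1] = [7, 9, 9, 9]
r3 m[A→φ2] = [1, 4, 7, 7]
r3 m[A→φ3] = [9, 9, 6, 7]
r3 m[L→φ0] = [1, 1, 1, 1]
r3 m[Q→φ1] = [4, 9, 9, 7]
r3 m[Q→φ2] = [6, 9, 9, 6]
r4 m[φ0→M] = [7, 9, 9, 9]
r4 m[φ0→L] = [54, 81, 81, 72]
r4 m[φ1→M] = [35, 42, 81, 81]
r4 m[φ1→Q] = [42, 81, 81, 54]
r4 m[φ2→A] = [81, 81, 45, 45]
r4 m[φ2→Q] = [28, 35, 36, 49]
r4 m[φ3→A] = [1, 4, 7, 7]
r4 m[M→φ0] = [35, 42, 81, 81]
r4 m[M→φ1] = [7, 9, 9, 9]
r4 m[A→φ2] = [1, 4, 7, 7]
r4 m[A→φ3] = [81, 81, 45, 45]
r4 m[L→φ0] = [1, 1, 1, 1]
r4 m[Q→φ1] = [28, 35, 36, 49]
r4 m[Q→φ2] = [42, 81, 81, 54]
r5 m[φ0→M] = [7, 9, 9, 9]
r5 m[φ0→L] = [405, 729, 729, 648]
r5 m[φ1→M] = [245, 294, 315, 324]
r5 m[φ1→Q] = [42, 81, 81, 54]
r5 m[φ2→A] = [729, 729, 405, 405]
r5 m[φ2→Q] = [28, 35, 36, 49]
r5 m[φ3→A] = [1, 4, 7, 7]
r5 m[M→φ0] = [35, 42, 81, 81]
r5 m[M→φ1] = [7, 9, 9, 9]
r5 m[A→φ2] = [1, 4, 7, 7]
r5 m[A→φ3] = [81, 81, 45, 45]
r5 m[L→φ0] = [1, 1, 1, 1]
r5 m[Q→φ1] = [28, 35, 36, 49]
r5 m[Q→φ2] = [42, 81, 81, 54]
r6 m[φ0→M] = [7, 9, 9, 9]
r6 m[φ0→L] = [405, 729, 729, 648]
r6 m[φ1→M] = [245, 294, 315, 324]
r6 m[φ1→Q] = [42, 81, 81, 54]
r6 m[φ2→A] = [729, 729, 405, 405]
r6 m[φ2→Q] = [28, 35, 36, 49]
r6 m[φ3→A] = [1, 4, 7, 7]
r6 m[M→φ0] = [245, 294, 315, 324]
r6 m[M→φ1] = [7, 9, 9, 9]
r6 m[A→φ2] = [1, 4, 7, 7]
r6 m[A→φ3] = [729, 729, 405, 405]
r6 m[L→φ0] = [1, 1, 1, 1]
r6 m[Q→φ1] = [28, 35, 36, 49]
r6 m[Q→φ2] = [42, 81, 81, 54]
r7 m[φ0→M] = [7, 9, 9, 9]
r7 m[φ0→L] = [2646, 2835, 2916, 2592]
r7 m[φ1→M] = [245, 294, 315, 324]
r7 m[φ1→Q] = [42, 81, 81, 54]
r7 m[φ2→A] = [729, 729, 405, 405]
r7 m[φ2→Q] = [28, 35, 36, 49]
r7 m[φ3→A] = [1, 4, 7, 7]
r7 m[M→φ0] = [245, 294, 315, 324]
r7 m[M→φ1] = [7, 9, 9, 9]
r7 m[A→φ2] = [1, 4, 7, 7]
r7 m[A→φ3] = [729, 729, 405, 405]
r7 m[L→φ0] = [1, 1, 1, 1]
r7 m[Q→φ1] = [28, 35, 36, 49]
r7 m[Q→φ2] = [42, 81, 81, 54]
r8 m[φ0→M] = [7, 9, 9, 9]
r8 m[φ0→L] = [2646, 2835, 2916, 2592]
r8 m[φ1→M] = [245, 294, 315, 324]
r8 m[φ1→Q] = [42, 81, 81, 54]
r8 m[φ2→A] = [729, 729, 405, 405]
r8 m[φ2→Q] = [28, 35, 36, 49]
r8 m[φ3→A] = [1, 4, 7, 7]
r8 m[M→φ0] = [245, 294, 315, 324]
r8 m[M→φ1] = [7, 9, 9, 9]
r8 m[A→φ2] = [1, 4, 7, 7]
r8 m[A→φ3] = [729, 729, 405, 405]
r8 m[L→φ0] = [1, 1, 1, 1]
r8 m[Q→φ1] = [28, 35, 36, 49]
r8 m[Q→φ2] = [42, 81, 81, 54]
fixed point reached at round 8
b[M] = ⊗ incoming = [1715, 2646, 2835, 2916]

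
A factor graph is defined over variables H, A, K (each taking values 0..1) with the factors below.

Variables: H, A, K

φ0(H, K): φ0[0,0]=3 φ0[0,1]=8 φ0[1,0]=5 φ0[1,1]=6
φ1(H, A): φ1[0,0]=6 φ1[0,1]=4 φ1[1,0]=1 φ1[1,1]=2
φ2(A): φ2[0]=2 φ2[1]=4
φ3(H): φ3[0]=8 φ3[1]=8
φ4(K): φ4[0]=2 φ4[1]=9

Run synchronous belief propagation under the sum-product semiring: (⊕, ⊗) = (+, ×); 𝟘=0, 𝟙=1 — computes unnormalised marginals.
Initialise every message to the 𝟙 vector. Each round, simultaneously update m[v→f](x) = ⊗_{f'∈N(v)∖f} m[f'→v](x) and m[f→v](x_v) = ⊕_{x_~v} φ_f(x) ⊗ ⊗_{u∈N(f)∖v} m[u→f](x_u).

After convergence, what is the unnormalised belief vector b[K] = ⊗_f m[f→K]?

b[K] = [2144, 20448]

init: all messages = 𝟙 over 2 values
r1 m[φ0→H] = [11, 11]
r1 m[φ0→K] = [8, 14]
r1 m[φ1→H] = [10, 3]
r1 m[φ1→A] = [7, 6]
r1 m[φ2→A] = [2, 4]
r1 m[φ3→H] = [8, 8]
r1 m[φ4→K] = [2, 9]
r1 m[H→φ0] = [1, 1]
r1 m[H→φ1] = [1, 1]
r1 m[H→φ3] = [1, 1]
r1 m[A→φ1] = [1, 1]
r1 m[A→φ2] = [1, 1]
r1 m[K→φ0] = [1, 1]
r1 m[K→φ4] = [1, 1]
r2 m[φ0→H] = [11, 11]
r2 m[φ0→K] = [8, 14]
r2 m[φ1→H] = [10, 3]
r2 m[φ1→A] = [7, 6]
r2 m[φ2→A] = [2, 4]
r2 m[φ3→H] = [8, 8]
r2 m[φ4→K] = [2, 9]
r2 m[H→φ0] = [80, 24]
r2 m[H→φ1] = [88, 88]
r2 m[H→φ3] = [110, 33]
r2 m[A→φ1] = [2, 4]
r2 m[A→φ2] = [7, 6]
r2 m[K→φ0] = [2, 9]
r2 m[K→φ4] = [8, 14]
r3 m[φ0→H] = [78, 64]
r3 m[φ0→K] = [360, 784]
r3 m[φ1→H] = [28, 10]
r3 m[φ1→A] = [616, 528]
r3 m[φ2→A] = [2, 4]
r3 m[φ3→H] = [8, 8]
r3 m[φ4→K] = [2, 9]
r3 m[H→φ0] = [80, 24]
r3 m[H→φ1] = [88, 88]
r3 m[H→φ3] = [110, 33]
r3 m[A→φ1] = [2, 4]
r3 m[A→φ2] = [7, 6]
r3 m[K→φ0] = [2, 9]
r3 m[K→φ4] = [8, 14]
r4 m[φ0→H] = [78, 64]
r4 m[φ0→K] = [360, 784]
r4 m[φ1→H] = [28, 10]
r4 m[φ1→A] = [616, 528]
r4 m[φ2→A] = [2, 4]
r4 m[φ3→H] = [8, 8]
r4 m[φ4→K] = [2, 9]
r4 m[H→φ0] = [224, 80]
r4 m[H→φ1] = [624, 512]
r4 m[H→φ3] = [2184, 640]
r4 m[A→φ1] = [2, 4]
r4 m[A→φ2] = [616, 528]
r4 m[K→φ0] = [2, 9]
r4 m[K→φ4] = [360, 784]
r5 m[φ0→H] = [78, 64]
r5 m[φ0→K] = [1072, 2272]
r5 m[φ1→H] = [28, 10]
r5 m[φ1→A] = [4256, 3520]
r5 m[φ2→A] = [2, 4]
r5 m[φ3→H] = [8, 8]
r5 m[φ4→K] = [2, 9]
r5 m[H→φ0] = [224, 80]
r5 m[H→φ1] = [624, 512]
r5 m[H→φ3] = [2184, 640]
r5 m[A→φ1] = [2, 4]
r5 m[A→φ2] = [616, 528]
r5 m[K→φ0] = [2, 9]
r5 m[K→φ4] = [360, 784]
r6 m[φ0→H] = [78, 64]
r6 m[φ0→K] = [1072, 2272]
r6 m[φ1→H] = [28, 10]
r6 m[φ1→A] = [4256, 3520]
r6 m[φ2→A] = [2, 4]
r6 m[φ3→H] = [8, 8]
r6 m[φ4→K] = [2, 9]
r6 m[H→φ0] = [224, 80]
r6 m[H→φ1] = [624, 512]
r6 m[H→φ3] = [2184, 640]
r6 m[A→φ1] = [2, 4]
r6 m[A→φ2] = [4256, 3520]
r6 m[K→φ0] = [2, 9]
r6 m[K→φ4] = [1072, 2272]
r7 m[φ0→H] = [78, 64]
r7 m[φ0→K] = [1072, 2272]
r7 m[φ1→H] = [28, 10]
r7 m[φ1→A] = [4256, 3520]
r7 m[φ2→A] = [2, 4]
r7 m[φ3→H] = [8, 8]
r7 m[φ4→K] = [2, 9]
r7 m[H→φ0] = [224, 80]
r7 m[H→φ1] = [624, 512]
r7 m[H→φ3] = [2184, 640]
r7 m[A→φ1] = [2, 4]
r7 m[A→φ2] = [4256, 3520]
r7 m[K→φ0] = [2, 9]
r7 m[K→φ4] = [1072, 2272]
fixed point reached at round 7
b[K] = ⊗ incoming = [2144, 20448]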